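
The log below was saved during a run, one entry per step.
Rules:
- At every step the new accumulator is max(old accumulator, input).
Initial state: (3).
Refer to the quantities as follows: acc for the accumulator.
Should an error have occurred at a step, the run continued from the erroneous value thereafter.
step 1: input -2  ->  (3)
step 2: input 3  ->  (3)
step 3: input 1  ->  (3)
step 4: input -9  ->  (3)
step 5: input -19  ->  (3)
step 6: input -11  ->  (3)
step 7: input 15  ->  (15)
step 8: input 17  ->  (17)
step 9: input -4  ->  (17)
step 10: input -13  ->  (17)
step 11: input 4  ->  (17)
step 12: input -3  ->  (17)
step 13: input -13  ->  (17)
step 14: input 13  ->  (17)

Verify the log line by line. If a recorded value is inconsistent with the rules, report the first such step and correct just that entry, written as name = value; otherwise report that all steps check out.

no error

Recomputing the run from the initial state:
step 1: acc = 3
step 2: acc = 3
step 3: acc = 3
step 4: acc = 3
step 5: acc = 3
step 6: acc = 3
step 7: acc = 15
step 8: acc = 17
step 9: acc = 17
step 10: acc = 17
step 11: acc = 17
step 12: acc = 17
step 13: acc = 17
step 14: acc = 17
This matches the log at every step.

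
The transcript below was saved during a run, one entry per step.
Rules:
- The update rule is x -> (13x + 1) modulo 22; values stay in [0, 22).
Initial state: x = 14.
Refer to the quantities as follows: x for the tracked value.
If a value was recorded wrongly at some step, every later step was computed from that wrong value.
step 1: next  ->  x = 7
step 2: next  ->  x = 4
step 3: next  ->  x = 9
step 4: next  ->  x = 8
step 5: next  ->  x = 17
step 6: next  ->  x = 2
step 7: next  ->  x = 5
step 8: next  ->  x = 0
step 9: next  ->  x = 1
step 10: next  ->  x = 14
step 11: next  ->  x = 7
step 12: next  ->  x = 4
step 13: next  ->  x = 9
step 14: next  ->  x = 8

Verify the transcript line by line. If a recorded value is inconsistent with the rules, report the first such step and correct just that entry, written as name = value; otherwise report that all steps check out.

Recomputing the run from the initial state:
step 1: x = 7
step 2: x = 4
step 3: x = 9
step 4: x = 8
step 5: x = 17
step 6: x = 2
step 7: x = 5
step 8: x = 0
step 9: x = 1
step 10: x = 14
step 11: x = 7
step 12: x = 4
step 13: x = 9
step 14: x = 8
This matches the transcript at every step.

no error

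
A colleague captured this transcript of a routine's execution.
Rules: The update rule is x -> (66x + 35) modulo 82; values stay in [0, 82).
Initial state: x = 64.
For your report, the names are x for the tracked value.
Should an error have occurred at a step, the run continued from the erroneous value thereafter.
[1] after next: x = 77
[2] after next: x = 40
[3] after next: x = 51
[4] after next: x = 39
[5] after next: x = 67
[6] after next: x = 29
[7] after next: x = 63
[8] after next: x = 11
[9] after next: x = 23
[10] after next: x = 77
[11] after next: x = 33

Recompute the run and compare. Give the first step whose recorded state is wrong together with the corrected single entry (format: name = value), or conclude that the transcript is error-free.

Recomputing the run from the initial state:
step 1: x = 77
step 2: x = 33
step 3: x = 81
step 4: x = 51
step 5: x = 39
step 6: x = 67
step 7: x = 29
step 8: x = 63
step 9: x = 11
step 10: x = 23
step 11: x = 77
The first disagreement with the transcript is at step 2, where the value should be x = 33.

step 2, x = 33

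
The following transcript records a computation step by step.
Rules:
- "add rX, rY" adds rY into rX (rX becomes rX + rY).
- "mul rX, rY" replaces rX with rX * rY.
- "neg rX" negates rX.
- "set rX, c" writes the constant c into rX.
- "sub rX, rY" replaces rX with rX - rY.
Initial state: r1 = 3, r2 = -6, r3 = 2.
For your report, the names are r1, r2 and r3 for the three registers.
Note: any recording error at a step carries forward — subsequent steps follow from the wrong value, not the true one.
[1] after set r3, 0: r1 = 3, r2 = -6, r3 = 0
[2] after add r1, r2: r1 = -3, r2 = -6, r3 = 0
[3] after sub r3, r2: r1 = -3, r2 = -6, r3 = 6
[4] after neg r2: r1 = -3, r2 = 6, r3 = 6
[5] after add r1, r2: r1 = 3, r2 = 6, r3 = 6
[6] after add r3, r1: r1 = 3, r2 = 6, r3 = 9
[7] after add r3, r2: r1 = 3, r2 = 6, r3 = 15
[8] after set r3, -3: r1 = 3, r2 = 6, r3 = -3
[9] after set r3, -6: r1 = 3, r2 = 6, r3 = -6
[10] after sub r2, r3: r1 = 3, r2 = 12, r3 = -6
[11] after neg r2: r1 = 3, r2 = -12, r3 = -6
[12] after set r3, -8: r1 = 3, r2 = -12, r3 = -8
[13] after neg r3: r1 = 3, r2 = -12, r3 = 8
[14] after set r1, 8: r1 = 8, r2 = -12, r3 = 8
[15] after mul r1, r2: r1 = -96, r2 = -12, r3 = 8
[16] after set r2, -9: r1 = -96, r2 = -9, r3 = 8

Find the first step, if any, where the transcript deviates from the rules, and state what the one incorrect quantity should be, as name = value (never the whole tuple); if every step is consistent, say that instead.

no error

Step 1: r3 = 0 — verified.
Step 2: r1 = 3 + -6 = -3 — same as recorded.
Step 3: r3 = 0 - -6 = 6 — confirmed correct.
Step 4: r2 = -(-6) = 6 — no discrepancy.
Step 5: r1 = -3 + 6 = 3 — no discrepancy.
Step 6: r3 = 6 + 3 = 9 — agrees with the transcript.
Step 7: r3 = 9 + 6 = 15 — consistent with the transcript.
Step 8: r3 = -3 — exactly as logged.
Step 9: r3 = -6 — checks out.
Step 10: r2 = 6 - -6 = 12 — confirmed correct.
Step 11: r2 = -(12) = -12 — checks out.
Step 12: r3 = -8 — consistent with the transcript.
Step 13: r3 = -(-8) = 8 — verified.
Step 14: r1 = 8 — same as recorded.
Step 15: r1 = 8 * -12 = -96 — consistent with the transcript.
Step 16: r2 = -9 — agrees with the transcript.
The whole run recomputes cleanly — no discrepancies.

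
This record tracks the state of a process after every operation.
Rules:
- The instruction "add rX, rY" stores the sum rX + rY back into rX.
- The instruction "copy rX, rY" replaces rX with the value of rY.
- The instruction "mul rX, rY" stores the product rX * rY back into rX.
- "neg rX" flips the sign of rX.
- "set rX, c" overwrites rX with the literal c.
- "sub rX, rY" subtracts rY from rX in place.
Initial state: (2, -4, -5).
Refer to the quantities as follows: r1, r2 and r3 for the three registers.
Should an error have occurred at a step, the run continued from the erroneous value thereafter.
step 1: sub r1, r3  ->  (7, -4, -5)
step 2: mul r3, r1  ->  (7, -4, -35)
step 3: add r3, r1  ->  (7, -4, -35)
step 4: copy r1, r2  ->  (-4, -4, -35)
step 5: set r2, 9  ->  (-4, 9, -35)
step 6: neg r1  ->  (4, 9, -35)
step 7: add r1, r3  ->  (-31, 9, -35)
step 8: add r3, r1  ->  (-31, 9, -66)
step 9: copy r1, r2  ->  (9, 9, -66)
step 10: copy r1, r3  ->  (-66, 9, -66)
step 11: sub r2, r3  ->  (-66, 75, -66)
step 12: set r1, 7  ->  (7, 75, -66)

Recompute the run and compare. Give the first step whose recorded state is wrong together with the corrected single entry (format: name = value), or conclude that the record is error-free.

step 3, r3 = -28

Step 1: r1 = 2 - -5 = 7 — matches.
Step 2: r3 = -5 * 7 = -35 — in agreement.
Step 3: r3 = -35 + 7 = -28 — a discrepancy with the record.
First incorrect step: 3; the correct value is r3 = -28.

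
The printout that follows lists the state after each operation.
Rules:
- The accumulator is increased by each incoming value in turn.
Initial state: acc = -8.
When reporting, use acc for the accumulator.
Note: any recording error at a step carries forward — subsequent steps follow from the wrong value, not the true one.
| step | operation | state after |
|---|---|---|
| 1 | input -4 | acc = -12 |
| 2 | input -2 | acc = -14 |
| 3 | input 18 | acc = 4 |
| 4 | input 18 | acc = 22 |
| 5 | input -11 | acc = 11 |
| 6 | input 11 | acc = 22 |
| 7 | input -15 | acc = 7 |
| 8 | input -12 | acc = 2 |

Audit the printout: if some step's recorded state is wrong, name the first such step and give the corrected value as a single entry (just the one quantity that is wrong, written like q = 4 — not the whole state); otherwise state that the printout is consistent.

step 1: acc = -8 + -4 = -12 -> exactly as logged
step 2: acc = -12 + -2 = -14 -> confirmed correct
step 3: acc = -14 + 18 = 4 -> confirmed correct
step 4: acc = 4 + 18 = 22 -> verified
step 5: acc = 22 + -11 = 11 -> exactly as logged
step 6: acc = 11 + 11 = 22 -> verified
step 7: acc = 22 + -15 = 7 -> confirmed correct
step 8: acc = 7 + -12 = -5 -> the recorded entry deviates here
First incorrect step: 8; the correct value is acc = -5.

step 8, acc = -5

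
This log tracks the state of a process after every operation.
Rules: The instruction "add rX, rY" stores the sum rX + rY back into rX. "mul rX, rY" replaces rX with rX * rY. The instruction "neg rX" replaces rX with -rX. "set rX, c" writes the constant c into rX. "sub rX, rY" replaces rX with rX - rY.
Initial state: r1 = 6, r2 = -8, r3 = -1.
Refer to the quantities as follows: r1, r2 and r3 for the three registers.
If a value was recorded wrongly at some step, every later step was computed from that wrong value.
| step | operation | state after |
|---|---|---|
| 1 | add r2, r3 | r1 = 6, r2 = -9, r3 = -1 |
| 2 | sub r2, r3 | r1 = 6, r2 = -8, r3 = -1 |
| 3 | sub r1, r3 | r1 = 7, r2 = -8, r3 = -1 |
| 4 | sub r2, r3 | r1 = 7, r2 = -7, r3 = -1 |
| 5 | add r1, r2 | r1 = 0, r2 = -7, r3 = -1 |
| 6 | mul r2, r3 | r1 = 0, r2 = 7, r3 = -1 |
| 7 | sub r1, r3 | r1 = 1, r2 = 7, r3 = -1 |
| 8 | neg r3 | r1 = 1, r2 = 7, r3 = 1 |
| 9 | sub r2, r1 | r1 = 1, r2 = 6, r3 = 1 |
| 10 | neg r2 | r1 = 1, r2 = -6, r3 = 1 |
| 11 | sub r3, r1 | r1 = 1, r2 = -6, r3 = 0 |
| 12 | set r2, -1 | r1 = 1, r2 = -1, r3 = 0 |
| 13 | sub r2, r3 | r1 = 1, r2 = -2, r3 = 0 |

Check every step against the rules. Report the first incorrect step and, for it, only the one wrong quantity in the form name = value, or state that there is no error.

step 13, r2 = -1

Step 1: r2 = -8 + -1 = -9 — consistent with the log.
Step 2: r2 = -9 - -1 = -8 — confirmed correct.
Step 3: r1 = 6 - -1 = 7 — in agreement.
Step 4: r2 = -8 - -1 = -7 — confirmed correct.
Step 5: r1 = 7 + -7 = 0 — confirmed correct.
Step 6: r2 = -7 * -1 = 7 — same as recorded.
Step 7: r1 = 0 - -1 = 1 — no discrepancy.
Step 8: r3 = -(-1) = 1 — exactly as logged.
Step 9: r2 = 7 - 1 = 6 — consistent with the log.
Step 10: r2 = -(6) = -6 — verified.
Step 11: r3 = 1 - 1 = 0 — exactly as logged.
Step 12: r2 = -1 — verified.
Step 13: r2 = -1 - 0 = -1 — this is not what the log shows.
That makes step 13 the first incorrect line — r2 = -1 is what it should show.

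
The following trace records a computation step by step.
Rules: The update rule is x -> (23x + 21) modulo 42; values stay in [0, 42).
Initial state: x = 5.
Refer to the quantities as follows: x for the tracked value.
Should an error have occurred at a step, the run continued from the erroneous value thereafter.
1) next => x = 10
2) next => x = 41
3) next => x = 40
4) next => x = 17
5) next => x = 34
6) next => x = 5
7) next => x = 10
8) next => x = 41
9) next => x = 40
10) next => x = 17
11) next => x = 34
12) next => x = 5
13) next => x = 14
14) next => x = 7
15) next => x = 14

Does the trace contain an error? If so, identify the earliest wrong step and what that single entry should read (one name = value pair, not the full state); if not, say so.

step 1: x = (23*5 + 21) mod 42 = 10 -> same as recorded
step 2: x = (23*10 + 21) mod 42 = 41 -> no discrepancy
step 3: x = (23*41 + 21) mod 42 = 40 -> verified
step 4: x = (23*40 + 21) mod 42 = 17 -> agrees with the trace
step 5: x = (23*17 + 21) mod 42 = 34 -> confirmed correct
step 6: x = (23*34 + 21) mod 42 = 5 -> agrees with the trace
step 7: x = (23*5 + 21) mod 42 = 10 -> in agreement
step 8: x = (23*10 + 21) mod 42 = 41 -> consistent with the trace
step 9: x = (23*41 + 21) mod 42 = 40 -> agrees with the trace
step 10: x = (23*40 + 21) mod 42 = 17 -> confirmed correct
step 11: x = (23*17 + 21) mod 42 = 34 -> checks out
step 12: x = (23*34 + 21) mod 42 = 5 -> in agreement
step 13: x = (23*5 + 21) mod 42 = 10 -> the recorded entry deviates here
So the first discrepancy is step 13, where the right value is x = 10.

step 13, x = 10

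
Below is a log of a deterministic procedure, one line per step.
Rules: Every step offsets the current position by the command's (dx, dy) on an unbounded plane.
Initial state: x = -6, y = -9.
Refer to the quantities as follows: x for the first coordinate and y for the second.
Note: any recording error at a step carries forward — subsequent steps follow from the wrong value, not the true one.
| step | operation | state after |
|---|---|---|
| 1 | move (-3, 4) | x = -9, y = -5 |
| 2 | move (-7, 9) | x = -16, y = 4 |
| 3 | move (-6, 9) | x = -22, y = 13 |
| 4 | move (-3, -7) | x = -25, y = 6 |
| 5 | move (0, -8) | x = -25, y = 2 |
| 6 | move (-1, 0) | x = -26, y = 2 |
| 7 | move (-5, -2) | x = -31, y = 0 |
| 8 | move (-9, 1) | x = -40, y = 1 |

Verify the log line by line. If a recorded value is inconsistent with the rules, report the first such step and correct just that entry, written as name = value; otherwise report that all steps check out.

1. x = -6 + (-3) = -9, y = -9 + (4) = -5 (agrees with the log)
2. x = -9 + (-7) = -16, y = -5 + (9) = 4 (verified)
3. x = -16 + (-6) = -22, y = 4 + (9) = 13 (consistent with the log)
4. x = -22 + (-3) = -25, y = 13 + (-7) = 6 (same as recorded)
5. x = -25 + (0) = -25, y = 6 + (-8) = -2 (not what was recorded)
Conclusion: step 5 carries the first error; the entry should be y = -2.

step 5, y = -2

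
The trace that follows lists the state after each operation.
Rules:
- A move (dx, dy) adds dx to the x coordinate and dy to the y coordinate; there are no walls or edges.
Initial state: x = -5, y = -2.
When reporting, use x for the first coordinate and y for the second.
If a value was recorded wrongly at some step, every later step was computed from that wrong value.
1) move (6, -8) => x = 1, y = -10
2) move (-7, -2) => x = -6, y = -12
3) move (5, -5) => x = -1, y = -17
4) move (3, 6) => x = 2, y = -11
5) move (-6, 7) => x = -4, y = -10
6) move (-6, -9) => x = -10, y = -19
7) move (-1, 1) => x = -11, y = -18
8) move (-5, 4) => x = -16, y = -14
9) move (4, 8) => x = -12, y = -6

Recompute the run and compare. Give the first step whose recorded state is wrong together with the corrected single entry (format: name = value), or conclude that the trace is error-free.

step 5, y = -4

Step 1: x = -5 + (6) = 1, y = -2 + (-8) = -10 — matches.
Step 2: x = 1 + (-7) = -6, y = -10 + (-2) = -12 — same as recorded.
Step 3: x = -6 + (5) = -1, y = -12 + (-5) = -17 — exactly as logged.
Step 4: x = -1 + (3) = 2, y = -17 + (6) = -11 — confirmed correct.
Step 5: x = 2 + (-6) = -4, y = -11 + (7) = -4 — the recorded entry deviates here.
First deviation found at step 5; the corrected entry is y = -4.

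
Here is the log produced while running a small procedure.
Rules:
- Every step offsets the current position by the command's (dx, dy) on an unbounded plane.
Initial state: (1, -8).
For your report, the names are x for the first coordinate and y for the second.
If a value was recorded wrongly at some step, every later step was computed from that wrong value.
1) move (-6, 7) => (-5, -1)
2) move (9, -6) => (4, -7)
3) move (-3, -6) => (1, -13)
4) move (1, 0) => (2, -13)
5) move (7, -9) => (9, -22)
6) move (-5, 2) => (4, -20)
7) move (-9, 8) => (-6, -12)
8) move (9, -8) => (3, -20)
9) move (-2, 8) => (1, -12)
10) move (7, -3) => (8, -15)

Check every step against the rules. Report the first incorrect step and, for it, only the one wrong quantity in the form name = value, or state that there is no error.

step 7, x = -5

Step 1: x = 1 + (-6) = -5, y = -8 + (7) = -1 — exactly as logged.
Step 2: x = -5 + (9) = 4, y = -1 + (-6) = -7 — exactly as logged.
Step 3: x = 4 + (-3) = 1, y = -7 + (-6) = -13 — exactly as logged.
Step 4: x = 1 + (1) = 2, y = -13 + (0) = -13 — consistent with the log.
Step 5: x = 2 + (7) = 9, y = -13 + (-9) = -22 — no discrepancy.
Step 6: x = 9 + (-5) = 4, y = -22 + (2) = -20 — verified.
Step 7: x = 4 + (-9) = -5, y = -20 + (8) = -12 — the entry is off here.
First incorrect step: 7; the correct value is x = -5.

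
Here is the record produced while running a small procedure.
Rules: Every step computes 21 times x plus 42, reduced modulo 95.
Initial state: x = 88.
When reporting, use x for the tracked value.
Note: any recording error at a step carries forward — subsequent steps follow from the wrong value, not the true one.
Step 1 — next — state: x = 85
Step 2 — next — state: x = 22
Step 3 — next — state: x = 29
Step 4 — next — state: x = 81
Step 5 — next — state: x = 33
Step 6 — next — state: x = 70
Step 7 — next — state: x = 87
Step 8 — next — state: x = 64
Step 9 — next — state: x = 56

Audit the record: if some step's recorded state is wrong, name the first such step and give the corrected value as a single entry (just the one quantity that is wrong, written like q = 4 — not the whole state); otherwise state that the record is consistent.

no error

Recomputing the run from the initial state:
step 1: x = 85
step 2: x = 22
step 3: x = 29
step 4: x = 81
step 5: x = 33
step 6: x = 70
step 7: x = 87
step 8: x = 64
step 9: x = 56
This matches the record at every step.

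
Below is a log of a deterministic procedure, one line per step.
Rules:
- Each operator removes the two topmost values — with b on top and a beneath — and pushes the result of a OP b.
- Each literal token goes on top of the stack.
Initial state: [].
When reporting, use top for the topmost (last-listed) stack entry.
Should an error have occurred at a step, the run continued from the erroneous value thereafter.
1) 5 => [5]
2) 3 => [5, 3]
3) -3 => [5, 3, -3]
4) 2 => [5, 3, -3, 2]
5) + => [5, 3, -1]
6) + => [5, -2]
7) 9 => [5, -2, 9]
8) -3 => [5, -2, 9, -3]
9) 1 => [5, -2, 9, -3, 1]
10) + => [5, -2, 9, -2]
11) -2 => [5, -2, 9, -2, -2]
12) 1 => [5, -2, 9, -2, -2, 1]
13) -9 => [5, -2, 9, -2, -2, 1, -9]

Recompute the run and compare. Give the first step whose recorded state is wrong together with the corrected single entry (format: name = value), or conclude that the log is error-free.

step 6, top = 2

1. push 5: top = 5 (checks out)
2. push 3: top = 3 (checks out)
3. push -3: top = -3 (consistent with the log)
4. push 2: top = 2 (confirmed correct)
5. -3 + 2 = -1 (in agreement)
6. 3 + -1 = 2 (the log disagrees here)
Conclusion: step 6 carries the first error; the entry should be top = 2.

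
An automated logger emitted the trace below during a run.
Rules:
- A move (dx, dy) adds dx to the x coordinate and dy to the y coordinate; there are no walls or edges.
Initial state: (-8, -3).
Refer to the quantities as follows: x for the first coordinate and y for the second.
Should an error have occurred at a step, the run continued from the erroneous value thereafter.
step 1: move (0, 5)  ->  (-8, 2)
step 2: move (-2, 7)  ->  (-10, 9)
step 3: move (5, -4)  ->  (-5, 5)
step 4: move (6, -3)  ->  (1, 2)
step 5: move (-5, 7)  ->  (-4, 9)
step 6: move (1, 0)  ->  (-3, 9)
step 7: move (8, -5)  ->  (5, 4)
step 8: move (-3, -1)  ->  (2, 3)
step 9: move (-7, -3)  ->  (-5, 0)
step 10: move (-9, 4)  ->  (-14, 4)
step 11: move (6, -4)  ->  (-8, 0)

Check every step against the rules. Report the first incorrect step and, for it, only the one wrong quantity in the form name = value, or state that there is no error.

1. x = -8 + (0) = -8, y = -3 + (5) = 2 (no discrepancy)
2. x = -8 + (-2) = -10, y = 2 + (7) = 9 (confirmed correct)
3. x = -10 + (5) = -5, y = 9 + (-4) = 5 (agrees with the trace)
4. x = -5 + (6) = 1, y = 5 + (-3) = 2 (confirmed correct)
5. x = 1 + (-5) = -4, y = 2 + (7) = 9 (no discrepancy)
6. x = -4 + (1) = -3, y = 9 + (0) = 9 (confirmed correct)
7. x = -3 + (8) = 5, y = 9 + (-5) = 4 (consistent with the trace)
8. x = 5 + (-3) = 2, y = 4 + (-1) = 3 (agrees with the trace)
9. x = 2 + (-7) = -5, y = 3 + (-3) = 0 (consistent with the trace)
10. x = -5 + (-9) = -14, y = 0 + (4) = 4 (checks out)
11. x = -14 + (6) = -8, y = 4 + (-4) = 0 (same as recorded)
Nothing is out of place; the run is error-free.

no error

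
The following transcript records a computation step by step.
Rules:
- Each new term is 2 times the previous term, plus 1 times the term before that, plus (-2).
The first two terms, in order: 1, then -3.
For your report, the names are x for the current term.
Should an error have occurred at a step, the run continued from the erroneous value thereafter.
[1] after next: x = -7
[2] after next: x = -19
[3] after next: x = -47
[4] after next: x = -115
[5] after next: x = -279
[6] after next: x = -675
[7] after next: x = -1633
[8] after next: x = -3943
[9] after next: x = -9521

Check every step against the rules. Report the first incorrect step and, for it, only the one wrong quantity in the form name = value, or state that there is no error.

Recomputing the run from the initial state:
step 1: x = -7
step 2: x = -19
step 3: x = -47
step 4: x = -115
step 5: x = -279
step 6: x = -675
step 7: x = -1631
step 8: x = -3939
step 9: x = -9511
The first disagreement with the transcript is at step 7, where the value should be x = -1631.

step 7, x = -1631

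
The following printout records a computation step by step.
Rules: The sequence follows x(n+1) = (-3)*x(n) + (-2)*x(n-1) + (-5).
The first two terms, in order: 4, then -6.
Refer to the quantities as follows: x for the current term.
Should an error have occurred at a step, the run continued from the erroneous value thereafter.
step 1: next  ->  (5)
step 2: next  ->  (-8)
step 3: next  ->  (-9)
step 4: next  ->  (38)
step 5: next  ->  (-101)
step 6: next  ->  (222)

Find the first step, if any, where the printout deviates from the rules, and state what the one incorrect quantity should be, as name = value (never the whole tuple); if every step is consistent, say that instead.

step 3, x = 9

Recomputing the run from the initial state:
step 1: x = 5
step 2: x = -8
step 3: x = 9
step 4: x = -16
step 5: x = 25
step 6: x = -48
The first disagreement with the printout is at step 3, where the value should be x = 9.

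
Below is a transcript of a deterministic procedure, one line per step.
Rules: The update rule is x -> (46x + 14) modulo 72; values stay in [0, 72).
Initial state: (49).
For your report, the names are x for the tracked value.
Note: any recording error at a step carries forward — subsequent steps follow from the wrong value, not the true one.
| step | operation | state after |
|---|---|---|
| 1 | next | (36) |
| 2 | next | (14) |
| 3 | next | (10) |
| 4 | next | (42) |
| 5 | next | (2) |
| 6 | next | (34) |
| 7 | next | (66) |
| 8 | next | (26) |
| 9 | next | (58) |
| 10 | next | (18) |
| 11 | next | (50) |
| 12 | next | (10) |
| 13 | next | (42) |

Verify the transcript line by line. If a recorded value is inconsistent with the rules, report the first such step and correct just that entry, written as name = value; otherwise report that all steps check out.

no error

Step 1: x = (46*49 + 14) mod 72 = 36 — agrees with the transcript.
Step 2: x = (46*36 + 14) mod 72 = 14 — in agreement.
Step 3: x = (46*14 + 14) mod 72 = 10 — consistent with the transcript.
Step 4: x = (46*10 + 14) mod 72 = 42 — consistent with the transcript.
Step 5: x = (46*42 + 14) mod 72 = 2 — confirmed correct.
Step 6: x = (46*2 + 14) mod 72 = 34 — same as recorded.
Step 7: x = (46*34 + 14) mod 72 = 66 — same as recorded.
Step 8: x = (46*66 + 14) mod 72 = 26 — confirmed correct.
Step 9: x = (46*26 + 14) mod 72 = 58 — same as recorded.
Step 10: x = (46*58 + 14) mod 72 = 18 — matches.
Step 11: x = (46*18 + 14) mod 72 = 50 — same as recorded.
Step 12: x = (46*50 + 14) mod 72 = 10 — confirmed correct.
Step 13: x = (46*10 + 14) mod 72 = 42 — in agreement.
All steps check out; nothing to correct.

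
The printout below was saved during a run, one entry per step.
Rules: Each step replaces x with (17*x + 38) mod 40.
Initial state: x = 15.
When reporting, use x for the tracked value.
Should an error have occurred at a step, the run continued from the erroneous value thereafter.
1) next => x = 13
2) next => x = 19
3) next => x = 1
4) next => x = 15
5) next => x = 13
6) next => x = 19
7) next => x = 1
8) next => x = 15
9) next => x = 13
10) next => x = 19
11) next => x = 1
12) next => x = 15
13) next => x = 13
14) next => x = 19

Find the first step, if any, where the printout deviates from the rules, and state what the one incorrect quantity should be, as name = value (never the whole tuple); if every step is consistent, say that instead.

Recomputing the run from the initial state:
step 1: x = 13
step 2: x = 19
step 3: x = 1
step 4: x = 15
step 5: x = 13
step 6: x = 19
step 7: x = 1
step 8: x = 15
step 9: x = 13
step 10: x = 19
step 11: x = 1
step 12: x = 15
step 13: x = 13
step 14: x = 19
This matches the printout at every step.

no error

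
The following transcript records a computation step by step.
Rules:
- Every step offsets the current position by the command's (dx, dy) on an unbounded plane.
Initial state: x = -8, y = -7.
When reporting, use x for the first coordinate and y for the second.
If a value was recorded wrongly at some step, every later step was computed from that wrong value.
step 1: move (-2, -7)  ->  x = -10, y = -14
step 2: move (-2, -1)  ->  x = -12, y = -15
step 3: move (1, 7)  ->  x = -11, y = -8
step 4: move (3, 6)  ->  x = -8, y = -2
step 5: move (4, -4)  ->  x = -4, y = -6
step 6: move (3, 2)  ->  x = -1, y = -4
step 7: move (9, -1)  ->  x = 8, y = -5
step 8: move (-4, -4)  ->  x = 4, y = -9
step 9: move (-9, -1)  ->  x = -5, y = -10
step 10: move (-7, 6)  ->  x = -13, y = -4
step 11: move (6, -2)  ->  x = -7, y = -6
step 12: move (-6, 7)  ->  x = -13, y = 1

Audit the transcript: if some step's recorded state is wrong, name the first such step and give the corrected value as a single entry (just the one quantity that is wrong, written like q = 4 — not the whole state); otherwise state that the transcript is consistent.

step 1: x = -8 + (-2) = -10, y = -7 + (-7) = -14 -> matches
step 2: x = -10 + (-2) = -12, y = -14 + (-1) = -15 -> verified
step 3: x = -12 + (1) = -11, y = -15 + (7) = -8 -> matches
step 4: x = -11 + (3) = -8, y = -8 + (6) = -2 -> exactly as logged
step 5: x = -8 + (4) = -4, y = -2 + (-4) = -6 -> checks out
step 6: x = -4 + (3) = -1, y = -6 + (2) = -4 -> exactly as logged
step 7: x = -1 + (9) = 8, y = -4 + (-1) = -5 -> in agreement
step 8: x = 8 + (-4) = 4, y = -5 + (-4) = -9 -> matches
step 9: x = 4 + (-9) = -5, y = -9 + (-1) = -10 -> agrees with the transcript
step 10: x = -5 + (-7) = -12, y = -10 + (6) = -4 -> the entry is off here
That makes step 10 the first incorrect line — x = -12 is what it should show.

step 10, x = -12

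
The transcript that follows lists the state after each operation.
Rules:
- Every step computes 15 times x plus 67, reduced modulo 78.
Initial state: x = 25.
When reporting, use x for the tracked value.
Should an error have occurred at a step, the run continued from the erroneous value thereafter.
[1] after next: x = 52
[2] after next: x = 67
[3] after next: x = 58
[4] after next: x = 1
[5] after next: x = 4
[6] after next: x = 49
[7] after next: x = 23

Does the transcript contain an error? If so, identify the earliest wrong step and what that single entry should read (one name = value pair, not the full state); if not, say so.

Step 1: x = (15*25 + 67) mod 78 = 52 — agrees with the transcript.
Step 2: x = (15*52 + 67) mod 78 = 67 — verified.
Step 3: x = (15*67 + 67) mod 78 = 58 — same as recorded.
Step 4: x = (15*58 + 67) mod 78 = 1 — agrees with the transcript.
Step 5: x = (15*1 + 67) mod 78 = 4 — consistent with the transcript.
Step 6: x = (15*4 + 67) mod 78 = 49 — matches.
Step 7: x = (15*49 + 67) mod 78 = 22 — the transcript disagrees here.
The audit stops at step 7: the recorded entry is wrong and should be x = 22.

step 7, x = 22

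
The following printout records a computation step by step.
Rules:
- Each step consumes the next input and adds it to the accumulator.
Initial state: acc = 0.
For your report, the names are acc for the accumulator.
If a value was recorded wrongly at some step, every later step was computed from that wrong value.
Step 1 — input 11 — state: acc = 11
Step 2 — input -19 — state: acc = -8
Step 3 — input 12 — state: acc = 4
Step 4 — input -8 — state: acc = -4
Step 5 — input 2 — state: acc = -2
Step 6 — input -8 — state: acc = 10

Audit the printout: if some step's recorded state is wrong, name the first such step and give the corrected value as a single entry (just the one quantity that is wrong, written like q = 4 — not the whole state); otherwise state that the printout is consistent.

step 6, acc = -10

Step 1: acc = 0 + 11 = 11 — exactly as logged.
Step 2: acc = 11 + -19 = -8 — matches.
Step 3: acc = -8 + 12 = 4 — no discrepancy.
Step 4: acc = 4 + -8 = -4 — no discrepancy.
Step 5: acc = -4 + 2 = -2 — agrees with the printout.
Step 6: acc = -2 + -8 = -10 — a discrepancy with the printout.
The earliest wrong entry is at step 6: it should read acc = -10.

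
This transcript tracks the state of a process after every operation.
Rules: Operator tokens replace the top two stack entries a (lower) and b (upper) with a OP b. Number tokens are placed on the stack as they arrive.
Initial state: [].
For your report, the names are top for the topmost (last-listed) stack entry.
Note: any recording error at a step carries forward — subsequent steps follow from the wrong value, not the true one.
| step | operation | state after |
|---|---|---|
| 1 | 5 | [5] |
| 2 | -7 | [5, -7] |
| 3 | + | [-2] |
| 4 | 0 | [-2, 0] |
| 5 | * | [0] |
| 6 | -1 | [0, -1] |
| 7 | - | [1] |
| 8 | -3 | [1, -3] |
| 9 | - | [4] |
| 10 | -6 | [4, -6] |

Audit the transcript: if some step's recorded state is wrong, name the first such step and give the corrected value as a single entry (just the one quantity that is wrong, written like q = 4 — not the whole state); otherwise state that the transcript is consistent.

no error

Recomputing the run from the initial state:
step 1: [5]
step 2: [5, -7]
step 3: [-2]
step 4: [-2, 0]
step 5: [0]
step 6: [0, -1]
step 7: [1]
step 8: [1, -3]
step 9: [4]
step 10: [4, -6]
This matches the transcript at every step.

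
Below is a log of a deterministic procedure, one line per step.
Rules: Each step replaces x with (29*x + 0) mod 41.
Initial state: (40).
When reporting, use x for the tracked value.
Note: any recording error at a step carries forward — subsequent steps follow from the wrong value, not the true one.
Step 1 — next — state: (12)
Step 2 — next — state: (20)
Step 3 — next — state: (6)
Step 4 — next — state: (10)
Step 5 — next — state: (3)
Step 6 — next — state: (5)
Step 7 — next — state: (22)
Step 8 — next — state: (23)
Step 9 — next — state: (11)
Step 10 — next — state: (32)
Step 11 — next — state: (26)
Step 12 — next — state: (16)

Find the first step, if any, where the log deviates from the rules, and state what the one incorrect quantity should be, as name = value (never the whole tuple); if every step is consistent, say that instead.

no error

1. x = (29*40 + 0) mod 41 = 12 (consistent with the log)
2. x = (29*12 + 0) mod 41 = 20 (confirmed correct)
3. x = (29*20 + 0) mod 41 = 6 (agrees with the log)
4. x = (29*6 + 0) mod 41 = 10 (matches)
5. x = (29*10 + 0) mod 41 = 3 (exactly as logged)
6. x = (29*3 + 0) mod 41 = 5 (agrees with the log)
7. x = (29*5 + 0) mod 41 = 22 (checks out)
8. x = (29*22 + 0) mod 41 = 23 (in agreement)
9. x = (29*23 + 0) mod 41 = 11 (no discrepancy)
10. x = (29*11 + 0) mod 41 = 32 (in agreement)
11. x = (29*32 + 0) mod 41 = 26 (no discrepancy)
12. x = (29*26 + 0) mod 41 = 16 (exactly as logged)
Every step is consistent.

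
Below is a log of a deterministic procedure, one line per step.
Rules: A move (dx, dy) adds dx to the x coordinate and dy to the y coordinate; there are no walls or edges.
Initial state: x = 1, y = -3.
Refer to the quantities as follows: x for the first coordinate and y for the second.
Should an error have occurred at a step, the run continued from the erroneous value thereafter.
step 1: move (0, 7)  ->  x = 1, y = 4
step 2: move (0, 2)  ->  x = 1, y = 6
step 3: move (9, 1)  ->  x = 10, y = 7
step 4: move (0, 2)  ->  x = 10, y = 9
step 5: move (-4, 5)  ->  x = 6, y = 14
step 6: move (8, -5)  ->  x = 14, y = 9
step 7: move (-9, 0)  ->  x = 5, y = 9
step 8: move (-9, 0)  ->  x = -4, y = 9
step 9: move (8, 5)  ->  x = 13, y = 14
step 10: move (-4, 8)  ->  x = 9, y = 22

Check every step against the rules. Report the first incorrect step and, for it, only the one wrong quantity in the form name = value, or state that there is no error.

step 9, x = 4

Recomputing the run from the initial state:
step 1: x = 1, y = 4
step 2: x = 1, y = 6
step 3: x = 10, y = 7
step 4: x = 10, y = 9
step 5: x = 6, y = 14
step 6: x = 14, y = 9
step 7: x = 5, y = 9
step 8: x = -4, y = 9
step 9: x = 4, y = 14
step 10: x = 0, y = 22
The first disagreement with the log is at step 9, where the value should be x = 4.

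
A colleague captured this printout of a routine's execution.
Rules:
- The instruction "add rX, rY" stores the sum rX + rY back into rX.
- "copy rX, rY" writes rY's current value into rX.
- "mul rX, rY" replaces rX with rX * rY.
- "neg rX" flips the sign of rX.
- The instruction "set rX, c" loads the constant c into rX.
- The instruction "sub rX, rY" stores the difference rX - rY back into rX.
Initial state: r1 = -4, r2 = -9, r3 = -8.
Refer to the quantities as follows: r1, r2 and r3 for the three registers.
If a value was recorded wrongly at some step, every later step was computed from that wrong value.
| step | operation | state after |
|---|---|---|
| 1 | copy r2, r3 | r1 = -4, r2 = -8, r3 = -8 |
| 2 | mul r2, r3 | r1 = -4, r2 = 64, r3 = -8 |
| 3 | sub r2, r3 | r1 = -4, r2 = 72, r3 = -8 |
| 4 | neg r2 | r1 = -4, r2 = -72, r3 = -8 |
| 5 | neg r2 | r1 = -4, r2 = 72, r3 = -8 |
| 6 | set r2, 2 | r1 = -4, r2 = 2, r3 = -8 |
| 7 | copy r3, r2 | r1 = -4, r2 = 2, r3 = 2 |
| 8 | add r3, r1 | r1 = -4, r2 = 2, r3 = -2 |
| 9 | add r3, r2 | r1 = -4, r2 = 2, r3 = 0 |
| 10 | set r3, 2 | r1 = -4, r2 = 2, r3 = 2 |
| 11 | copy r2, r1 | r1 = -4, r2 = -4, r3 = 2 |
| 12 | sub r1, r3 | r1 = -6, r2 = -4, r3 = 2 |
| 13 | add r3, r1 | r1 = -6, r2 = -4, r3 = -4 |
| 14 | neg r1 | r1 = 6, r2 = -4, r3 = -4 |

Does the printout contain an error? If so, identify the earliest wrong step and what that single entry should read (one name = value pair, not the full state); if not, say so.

no error

1. r2 = -8 (agrees with the printout)
2. r2 = -8 * -8 = 64 (exactly as logged)
3. r2 = 64 - -8 = 72 (agrees with the printout)
4. r2 = -(72) = -72 (same as recorded)
5. r2 = -(-72) = 72 (exactly as logged)
6. r2 = 2 (matches)
7. r3 = 2 (verified)
8. r3 = 2 + -4 = -2 (in agreement)
9. r3 = -2 + 2 = 0 (consistent with the printout)
10. r3 = 2 (checks out)
11. r2 = -4 (in agreement)
12. r1 = -4 - 2 = -6 (matches)
13. r3 = 2 + -6 = -4 (same as recorded)
14. r1 = -(-6) = 6 (matches)
All entries verified; no error found.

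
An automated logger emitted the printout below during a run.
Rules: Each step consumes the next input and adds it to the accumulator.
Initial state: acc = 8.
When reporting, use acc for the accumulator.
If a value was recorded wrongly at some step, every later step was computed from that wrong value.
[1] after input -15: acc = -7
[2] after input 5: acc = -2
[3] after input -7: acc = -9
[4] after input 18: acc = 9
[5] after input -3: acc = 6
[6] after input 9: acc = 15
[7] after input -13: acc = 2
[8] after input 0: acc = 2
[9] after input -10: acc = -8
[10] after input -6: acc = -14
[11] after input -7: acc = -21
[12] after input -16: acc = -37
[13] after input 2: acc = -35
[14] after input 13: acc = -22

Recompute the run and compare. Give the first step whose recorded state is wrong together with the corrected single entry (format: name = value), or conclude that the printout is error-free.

Step 1: acc = 8 + -15 = -7 — in agreement.
Step 2: acc = -7 + 5 = -2 — confirmed correct.
Step 3: acc = -2 + -7 = -9 — checks out.
Step 4: acc = -9 + 18 = 9 — in agreement.
Step 5: acc = 9 + -3 = 6 — verified.
Step 6: acc = 6 + 9 = 15 — no discrepancy.
Step 7: acc = 15 + -13 = 2 — matches.
Step 8: acc = 2 + 0 = 2 — checks out.
Step 9: acc = 2 + -10 = -8 — exactly as logged.
Step 10: acc = -8 + -6 = -14 — confirmed correct.
Step 11: acc = -14 + -7 = -21 — no discrepancy.
Step 12: acc = -21 + -16 = -37 — exactly as logged.
Step 13: acc = -37 + 2 = -35 — same as recorded.
Step 14: acc = -35 + 13 = -22 — confirmed correct.
All steps check out; nothing to correct.

no error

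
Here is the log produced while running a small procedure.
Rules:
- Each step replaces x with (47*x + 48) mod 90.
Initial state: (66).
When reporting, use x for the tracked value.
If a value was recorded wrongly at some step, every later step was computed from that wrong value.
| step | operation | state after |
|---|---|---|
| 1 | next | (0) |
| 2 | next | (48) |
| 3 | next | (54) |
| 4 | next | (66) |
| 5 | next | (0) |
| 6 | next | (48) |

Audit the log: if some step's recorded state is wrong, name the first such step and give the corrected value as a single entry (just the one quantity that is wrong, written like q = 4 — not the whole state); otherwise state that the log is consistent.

Recomputing the run from the initial state:
step 1: x = 0
step 2: x = 48
step 3: x = 54
step 4: x = 66
step 5: x = 0
step 6: x = 48
This matches the log at every step.

no error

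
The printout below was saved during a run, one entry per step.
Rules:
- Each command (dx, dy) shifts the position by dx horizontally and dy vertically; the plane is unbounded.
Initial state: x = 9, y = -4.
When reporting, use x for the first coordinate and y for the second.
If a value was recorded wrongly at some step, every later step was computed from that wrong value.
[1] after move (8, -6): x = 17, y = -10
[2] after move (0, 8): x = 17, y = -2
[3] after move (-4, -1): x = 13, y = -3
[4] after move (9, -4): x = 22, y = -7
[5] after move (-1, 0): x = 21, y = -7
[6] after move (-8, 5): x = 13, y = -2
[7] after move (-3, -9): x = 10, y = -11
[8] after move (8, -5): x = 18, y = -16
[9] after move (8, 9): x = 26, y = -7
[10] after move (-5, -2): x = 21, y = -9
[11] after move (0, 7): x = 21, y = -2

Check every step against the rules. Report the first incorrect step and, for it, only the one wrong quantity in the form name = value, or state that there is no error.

no error

Recomputing the run from the initial state:
step 1: x = 17, y = -10
step 2: x = 17, y = -2
step 3: x = 13, y = -3
step 4: x = 22, y = -7
step 5: x = 21, y = -7
step 6: x = 13, y = -2
step 7: x = 10, y = -11
step 8: x = 18, y = -16
step 9: x = 26, y = -7
step 10: x = 21, y = -9
step 11: x = 21, y = -2
This matches the printout at every step.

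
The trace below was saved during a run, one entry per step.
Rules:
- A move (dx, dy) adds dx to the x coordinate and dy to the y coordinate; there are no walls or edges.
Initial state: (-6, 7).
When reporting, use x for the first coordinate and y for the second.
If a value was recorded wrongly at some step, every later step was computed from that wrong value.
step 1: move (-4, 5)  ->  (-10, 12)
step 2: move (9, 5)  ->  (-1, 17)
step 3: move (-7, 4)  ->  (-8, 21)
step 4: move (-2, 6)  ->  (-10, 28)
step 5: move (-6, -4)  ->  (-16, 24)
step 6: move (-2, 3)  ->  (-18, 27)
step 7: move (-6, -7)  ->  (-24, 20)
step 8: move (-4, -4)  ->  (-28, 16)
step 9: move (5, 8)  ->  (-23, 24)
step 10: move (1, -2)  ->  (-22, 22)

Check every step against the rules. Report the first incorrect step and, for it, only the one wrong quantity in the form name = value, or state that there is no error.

step 4, y = 27

step 1: x = -6 + (-4) = -10, y = 7 + (5) = 12 -> agrees with the trace
step 2: x = -10 + (9) = -1, y = 12 + (5) = 17 -> no discrepancy
step 3: x = -1 + (-7) = -8, y = 17 + (4) = 21 -> confirmed correct
step 4: x = -8 + (-2) = -10, y = 21 + (6) = 27 -> the recorded entry deviates here
The earliest wrong entry is at step 4: it should read y = 27.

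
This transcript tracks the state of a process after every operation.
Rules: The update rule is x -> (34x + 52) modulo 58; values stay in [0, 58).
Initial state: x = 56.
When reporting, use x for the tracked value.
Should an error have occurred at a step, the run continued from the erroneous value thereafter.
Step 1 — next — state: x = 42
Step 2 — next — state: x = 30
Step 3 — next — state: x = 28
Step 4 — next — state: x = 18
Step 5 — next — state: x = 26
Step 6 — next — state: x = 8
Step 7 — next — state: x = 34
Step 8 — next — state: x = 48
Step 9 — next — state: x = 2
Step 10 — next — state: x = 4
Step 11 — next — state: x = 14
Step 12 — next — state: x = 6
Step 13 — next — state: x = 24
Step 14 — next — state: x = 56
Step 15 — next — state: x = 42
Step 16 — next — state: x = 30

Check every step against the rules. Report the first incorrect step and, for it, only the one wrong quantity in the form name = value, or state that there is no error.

no error

Step 1: x = (34*56 + 52) mod 58 = 42 — agrees with the transcript.
Step 2: x = (34*42 + 52) mod 58 = 30 — verified.
Step 3: x = (34*30 + 52) mod 58 = 28 — matches.
Step 4: x = (34*28 + 52) mod 58 = 18 — in agreement.
Step 5: x = (34*18 + 52) mod 58 = 26 — no discrepancy.
Step 6: x = (34*26 + 52) mod 58 = 8 — confirmed correct.
Step 7: x = (34*8 + 52) mod 58 = 34 — exactly as logged.
Step 8: x = (34*34 + 52) mod 58 = 48 — agrees with the transcript.
Step 9: x = (34*48 + 52) mod 58 = 2 — exactly as logged.
Step 10: x = (34*2 + 52) mod 58 = 4 — consistent with the transcript.
Step 11: x = (34*4 + 52) mod 58 = 14 — consistent with the transcript.
Step 12: x = (34*14 + 52) mod 58 = 6 — exactly as logged.
Step 13: x = (34*6 + 52) mod 58 = 24 — confirmed correct.
Step 14: x = (34*24 + 52) mod 58 = 56 — no discrepancy.
Step 15: x = (34*56 + 52) mod 58 = 42 — exactly as logged.
Step 16: x = (34*42 + 52) mod 58 = 30 — checks out.
No step deviates from the rules.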